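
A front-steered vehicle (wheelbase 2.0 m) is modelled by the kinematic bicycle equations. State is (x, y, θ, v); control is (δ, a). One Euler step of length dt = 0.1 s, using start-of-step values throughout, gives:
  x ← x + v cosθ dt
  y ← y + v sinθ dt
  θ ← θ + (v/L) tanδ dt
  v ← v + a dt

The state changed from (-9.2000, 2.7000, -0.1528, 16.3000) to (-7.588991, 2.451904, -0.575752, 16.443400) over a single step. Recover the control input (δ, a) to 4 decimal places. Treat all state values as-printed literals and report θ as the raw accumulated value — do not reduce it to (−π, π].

δ = -0.4787, a = 1.4340

a = (v'−v)/dt = (0.143400)/0.1 = 1.4340
Δθ = θ'−θ = -0.422952;  (v·dt/L) = 16.3000·0.1/2.0 = 0.815000
tan δ = Δθ·L/(v·dt) = -0.518960  →  δ = -0.4787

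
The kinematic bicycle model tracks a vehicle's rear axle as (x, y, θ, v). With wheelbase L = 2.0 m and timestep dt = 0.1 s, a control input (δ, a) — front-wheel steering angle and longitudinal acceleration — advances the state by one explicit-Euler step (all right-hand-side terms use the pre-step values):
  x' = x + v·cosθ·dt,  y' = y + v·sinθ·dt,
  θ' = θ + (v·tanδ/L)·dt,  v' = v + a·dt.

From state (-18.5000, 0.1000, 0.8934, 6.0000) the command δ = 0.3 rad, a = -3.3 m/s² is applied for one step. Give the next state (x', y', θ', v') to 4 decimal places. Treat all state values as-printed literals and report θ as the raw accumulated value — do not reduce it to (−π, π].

(-18.1239, 0.5675, 0.9862, 5.6700)

x' = -18.5000 + 6.0000·cos(0.8934)·0.1 = -18.1239
y' = 0.1000 + 6.0000·sin(0.8934)·0.1 = 0.5675
θ' = 0.8934 + (6.0000/2.0)·tan(0.3)·0.1 = 0.9862
v' = 6.0000 − 3.3000·0.1 = 5.6700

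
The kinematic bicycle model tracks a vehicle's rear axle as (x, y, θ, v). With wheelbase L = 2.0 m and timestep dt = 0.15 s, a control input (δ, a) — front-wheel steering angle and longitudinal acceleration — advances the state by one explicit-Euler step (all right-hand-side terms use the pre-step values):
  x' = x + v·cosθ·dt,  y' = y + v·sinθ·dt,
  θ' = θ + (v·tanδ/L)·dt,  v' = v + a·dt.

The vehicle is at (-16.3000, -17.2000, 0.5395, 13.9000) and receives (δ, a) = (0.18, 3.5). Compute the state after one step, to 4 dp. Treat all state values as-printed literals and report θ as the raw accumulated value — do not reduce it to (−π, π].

x' = -16.3000 + 13.9000·cos(0.5395)·0.15 = -14.5111
y' = -17.2000 + 13.9000·sin(0.5395)·0.15 = -16.1289
θ' = 0.5395 + (13.9000/2.0)·tan(0.18)·0.15 = 0.7292
v' = 13.9000 + 3.5000·0.15 = 14.4250

(-14.5111, -16.1289, 0.7292, 14.4250)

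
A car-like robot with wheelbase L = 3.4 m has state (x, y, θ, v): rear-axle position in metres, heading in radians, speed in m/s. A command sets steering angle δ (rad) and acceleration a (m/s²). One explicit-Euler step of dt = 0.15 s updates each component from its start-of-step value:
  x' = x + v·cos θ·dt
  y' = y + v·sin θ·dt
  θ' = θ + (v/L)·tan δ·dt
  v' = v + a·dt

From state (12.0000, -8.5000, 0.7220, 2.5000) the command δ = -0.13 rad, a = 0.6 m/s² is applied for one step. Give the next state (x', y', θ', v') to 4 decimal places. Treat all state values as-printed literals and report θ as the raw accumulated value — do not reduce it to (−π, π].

x' = 12.0000 + 2.5000·cos(0.7220)·0.15 = 12.2814
y' = -8.5000 + 2.5000·sin(0.7220)·0.15 = -8.2522
θ' = 0.7220 + (2.5000/3.4)·tan(-0.13)·0.15 = 0.7076
v' = 2.5000 + 0.6000·0.15 = 2.5900

(12.2814, -8.2522, 0.7076, 2.5900)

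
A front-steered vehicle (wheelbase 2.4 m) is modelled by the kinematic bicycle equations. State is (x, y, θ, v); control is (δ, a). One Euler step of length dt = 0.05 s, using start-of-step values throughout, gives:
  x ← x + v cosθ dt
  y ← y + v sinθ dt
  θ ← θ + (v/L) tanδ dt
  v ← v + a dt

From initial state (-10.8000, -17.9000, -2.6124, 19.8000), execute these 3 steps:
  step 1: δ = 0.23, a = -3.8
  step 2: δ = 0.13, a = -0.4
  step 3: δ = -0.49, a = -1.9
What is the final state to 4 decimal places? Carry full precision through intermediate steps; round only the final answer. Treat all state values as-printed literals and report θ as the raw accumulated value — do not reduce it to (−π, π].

(-13.2114, -19.5894, -2.6801, 19.4950)

after step 1 (δ=0.23, a=-3.8): (-11.654583, -18.399788, -2.515816, 19.610000)
after step 2 (δ=0.13, a=-0.4): (-12.449286, -18.974094, -2.462404, 19.590000)
after step 3 (δ=-0.49, a=-1.9): (-13.211418, -19.589378, -2.680093, 19.495000)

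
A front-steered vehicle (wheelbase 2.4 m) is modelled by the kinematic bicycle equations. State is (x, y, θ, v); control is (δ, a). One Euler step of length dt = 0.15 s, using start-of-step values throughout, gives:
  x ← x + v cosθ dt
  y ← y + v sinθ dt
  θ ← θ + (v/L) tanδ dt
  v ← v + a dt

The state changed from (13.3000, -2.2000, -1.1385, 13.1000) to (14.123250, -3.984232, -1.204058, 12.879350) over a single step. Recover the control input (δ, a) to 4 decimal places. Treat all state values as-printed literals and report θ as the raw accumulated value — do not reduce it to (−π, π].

δ = -0.0799, a = -1.4710

a = (v'−v)/dt = (-0.220650)/0.15 = -1.4710
Δθ = θ'−θ = -0.065558;  (v·dt/L) = 13.1000·0.15/2.4 = 0.818750
tan δ = Δθ·L/(v·dt) = -0.080071  →  δ = -0.0799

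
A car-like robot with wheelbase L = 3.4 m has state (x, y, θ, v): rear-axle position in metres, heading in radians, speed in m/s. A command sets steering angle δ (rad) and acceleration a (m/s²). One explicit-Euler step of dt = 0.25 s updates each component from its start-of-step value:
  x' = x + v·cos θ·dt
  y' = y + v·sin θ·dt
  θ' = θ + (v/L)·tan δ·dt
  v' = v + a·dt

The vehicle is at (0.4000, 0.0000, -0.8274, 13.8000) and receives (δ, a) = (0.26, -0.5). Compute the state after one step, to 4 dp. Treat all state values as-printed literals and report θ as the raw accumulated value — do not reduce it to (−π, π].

x' = 0.4000 + 13.8000·cos(-0.8274)·0.25 = 2.7349
y' = 0.0000 + 13.8000·sin(-0.8274)·0.25 = -2.5398
θ' = -0.8274 + (13.8000/3.4)·tan(0.26)·0.25 = -0.5575
v' = 13.8000 − 0.5000·0.25 = 13.6750

(2.7349, -2.5398, -0.5575, 13.6750)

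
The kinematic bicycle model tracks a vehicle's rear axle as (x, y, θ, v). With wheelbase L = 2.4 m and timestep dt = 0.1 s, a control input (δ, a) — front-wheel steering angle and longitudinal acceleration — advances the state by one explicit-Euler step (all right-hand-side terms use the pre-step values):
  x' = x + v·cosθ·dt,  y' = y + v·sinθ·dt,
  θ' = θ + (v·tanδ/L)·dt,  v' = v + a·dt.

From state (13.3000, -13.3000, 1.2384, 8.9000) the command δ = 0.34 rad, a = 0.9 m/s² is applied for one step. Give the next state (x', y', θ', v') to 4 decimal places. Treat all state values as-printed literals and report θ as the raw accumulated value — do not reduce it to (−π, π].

x' = 13.3000 + 8.9000·cos(1.2384)·0.1 = 13.5904
y' = -13.3000 + 8.9000·sin(1.2384)·0.1 = -12.4587
θ' = 1.2384 + (8.9000/2.4)·tan(0.34)·0.1 = 1.3696
v' = 8.9000 + 0.9000·0.1 = 8.9900

(13.5904, -12.4587, 1.3696, 8.9900)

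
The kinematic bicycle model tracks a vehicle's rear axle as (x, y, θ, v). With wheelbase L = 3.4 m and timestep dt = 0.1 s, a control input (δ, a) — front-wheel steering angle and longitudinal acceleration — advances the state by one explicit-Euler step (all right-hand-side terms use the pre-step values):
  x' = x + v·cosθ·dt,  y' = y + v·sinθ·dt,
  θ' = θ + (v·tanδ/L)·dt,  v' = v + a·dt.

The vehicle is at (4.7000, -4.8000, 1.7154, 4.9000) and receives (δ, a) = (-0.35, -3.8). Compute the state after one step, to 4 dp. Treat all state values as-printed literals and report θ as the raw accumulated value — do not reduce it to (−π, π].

x' = 4.7000 + 4.9000·cos(1.7154)·0.1 = 4.6294
y' = -4.8000 + 4.9000·sin(1.7154)·0.1 = -4.3151
θ' = 1.7154 + (4.9000/3.4)·tan(-0.35)·0.1 = 1.6628
v' = 4.9000 − 3.8000·0.1 = 4.5200

(4.6294, -4.3151, 1.6628, 4.5200)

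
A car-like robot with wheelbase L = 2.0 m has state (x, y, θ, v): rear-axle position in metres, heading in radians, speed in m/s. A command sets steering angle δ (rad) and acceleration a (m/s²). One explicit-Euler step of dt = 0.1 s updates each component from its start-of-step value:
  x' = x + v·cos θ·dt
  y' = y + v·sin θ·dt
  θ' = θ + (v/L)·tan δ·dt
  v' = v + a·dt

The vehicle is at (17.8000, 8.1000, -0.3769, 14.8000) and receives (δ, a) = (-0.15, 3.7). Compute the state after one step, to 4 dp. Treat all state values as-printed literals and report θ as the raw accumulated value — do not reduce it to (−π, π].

(19.1761, 7.5553, -0.4887, 15.1700)

x' = 17.8000 + 14.8000·cos(-0.3769)·0.1 = 19.1761
y' = 8.1000 + 14.8000·sin(-0.3769)·0.1 = 7.5553
θ' = -0.3769 + (14.8000/2.0)·tan(-0.15)·0.1 = -0.4887
v' = 14.8000 + 3.7000·0.1 = 15.1700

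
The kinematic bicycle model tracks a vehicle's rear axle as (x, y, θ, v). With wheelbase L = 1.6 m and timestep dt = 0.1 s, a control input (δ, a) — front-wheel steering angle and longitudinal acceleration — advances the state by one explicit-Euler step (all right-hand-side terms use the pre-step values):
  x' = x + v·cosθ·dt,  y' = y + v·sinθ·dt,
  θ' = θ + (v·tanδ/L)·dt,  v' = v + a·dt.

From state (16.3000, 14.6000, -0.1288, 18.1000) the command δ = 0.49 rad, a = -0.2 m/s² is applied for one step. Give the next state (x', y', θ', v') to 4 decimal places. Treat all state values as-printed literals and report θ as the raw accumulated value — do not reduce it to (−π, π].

(18.0950, 14.3675, 0.4746, 18.0800)

x' = 16.3000 + 18.1000·cos(-0.1288)·0.1 = 18.0950
y' = 14.6000 + 18.1000·sin(-0.1288)·0.1 = 14.3675
θ' = -0.1288 + (18.1000/1.6)·tan(0.49)·0.1 = 0.4746
v' = 18.1000 − 0.2000·0.1 = 18.0800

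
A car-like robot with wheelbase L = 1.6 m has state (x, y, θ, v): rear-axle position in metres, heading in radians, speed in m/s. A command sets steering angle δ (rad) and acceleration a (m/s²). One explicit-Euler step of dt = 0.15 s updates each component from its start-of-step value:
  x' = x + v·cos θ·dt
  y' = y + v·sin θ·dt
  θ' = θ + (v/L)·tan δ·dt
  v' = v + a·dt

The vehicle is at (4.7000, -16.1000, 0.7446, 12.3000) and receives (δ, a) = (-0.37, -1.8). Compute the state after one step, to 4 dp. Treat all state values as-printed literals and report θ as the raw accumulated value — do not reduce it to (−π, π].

x' = 4.7000 + 12.3000·cos(0.7446)·0.15 = 6.0567
y' = -16.1000 + 12.3000·sin(0.7446)·0.15 = -14.8497
θ' = 0.7446 + (12.3000/1.6)·tan(-0.37)·0.15 = 0.2973
v' = 12.3000 − 1.8000·0.15 = 12.0300

(6.0567, -14.8497, 0.2973, 12.0300)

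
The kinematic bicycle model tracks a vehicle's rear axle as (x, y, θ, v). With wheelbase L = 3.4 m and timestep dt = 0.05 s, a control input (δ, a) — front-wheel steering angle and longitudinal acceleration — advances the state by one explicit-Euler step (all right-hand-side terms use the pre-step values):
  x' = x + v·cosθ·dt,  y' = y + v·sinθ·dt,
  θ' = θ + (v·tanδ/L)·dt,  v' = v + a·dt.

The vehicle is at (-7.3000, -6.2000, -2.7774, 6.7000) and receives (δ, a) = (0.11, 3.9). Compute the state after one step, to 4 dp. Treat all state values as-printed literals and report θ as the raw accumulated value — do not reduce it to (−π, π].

(-7.6130, -6.3193, -2.7665, 6.8950)

x' = -7.3000 + 6.7000·cos(-2.7774)·0.05 = -7.6130
y' = -6.2000 + 6.7000·sin(-2.7774)·0.05 = -6.3193
θ' = -2.7774 + (6.7000/3.4)·tan(0.11)·0.05 = -2.7665
v' = 6.7000 + 3.9000·0.05 = 6.8950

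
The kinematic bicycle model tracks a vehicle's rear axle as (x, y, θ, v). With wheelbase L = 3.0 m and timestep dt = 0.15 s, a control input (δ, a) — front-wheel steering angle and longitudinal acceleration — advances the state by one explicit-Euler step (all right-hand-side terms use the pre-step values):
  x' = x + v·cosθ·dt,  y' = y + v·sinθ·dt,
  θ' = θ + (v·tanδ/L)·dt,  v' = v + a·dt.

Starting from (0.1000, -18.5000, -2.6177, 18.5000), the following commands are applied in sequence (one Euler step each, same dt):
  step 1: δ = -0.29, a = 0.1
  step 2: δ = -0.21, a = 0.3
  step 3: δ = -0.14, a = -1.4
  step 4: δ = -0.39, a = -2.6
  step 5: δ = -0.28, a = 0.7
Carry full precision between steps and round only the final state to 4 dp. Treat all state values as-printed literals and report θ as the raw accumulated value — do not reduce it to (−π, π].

(-12.9364, -19.3000, -3.8572, 18.0650)

after step 1 (δ=-0.29, a=0.1): (-2.302813, -19.888206, -2.893732, 18.515000)
after step 2 (δ=-0.21, a=0.3): (-4.995188, -20.569551, -3.091048, 18.560000)
after step 3 (δ=-0.14, a=-1.4): (-7.775633, -20.710206, -3.221824, 18.350000)
after step 4 (δ=-0.39, a=-2.6): (-10.519279, -20.489606, -3.598967, 17.960000)
after step 5 (δ=-0.28, a=0.7): (-12.936376, -19.299953, -3.857191, 18.065000)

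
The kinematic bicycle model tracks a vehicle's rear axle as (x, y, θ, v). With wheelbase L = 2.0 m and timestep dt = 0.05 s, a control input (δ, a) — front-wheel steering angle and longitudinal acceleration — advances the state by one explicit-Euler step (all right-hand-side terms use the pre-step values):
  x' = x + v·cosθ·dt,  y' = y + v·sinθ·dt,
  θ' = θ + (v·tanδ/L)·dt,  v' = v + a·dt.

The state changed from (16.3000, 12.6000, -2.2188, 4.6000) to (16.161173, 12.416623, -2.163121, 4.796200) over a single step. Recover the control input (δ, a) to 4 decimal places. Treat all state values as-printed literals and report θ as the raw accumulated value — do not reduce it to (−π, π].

a = (v'−v)/dt = (0.196200)/0.05 = 3.9240
Δθ = θ'−θ = 0.055679;  (v·dt/L) = 4.6000·0.05/2.0 = 0.115000
tan δ = Δθ·L/(v·dt) = 0.484165  →  δ = 0.4509

δ = 0.4509, a = 3.9240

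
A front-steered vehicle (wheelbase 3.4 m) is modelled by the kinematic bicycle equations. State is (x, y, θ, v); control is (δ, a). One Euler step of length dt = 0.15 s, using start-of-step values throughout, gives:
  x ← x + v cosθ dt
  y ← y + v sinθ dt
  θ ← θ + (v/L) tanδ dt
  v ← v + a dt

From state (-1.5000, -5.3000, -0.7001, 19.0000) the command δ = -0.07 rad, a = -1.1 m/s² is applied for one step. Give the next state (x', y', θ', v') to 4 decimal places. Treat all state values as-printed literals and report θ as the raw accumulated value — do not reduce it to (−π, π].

(0.6796, -7.1362, -0.7589, 18.8350)

x' = -1.5000 + 19.0000·cos(-0.7001)·0.15 = 0.6796
y' = -5.3000 + 19.0000·sin(-0.7001)·0.15 = -7.1362
θ' = -0.7001 + (19.0000/3.4)·tan(-0.07)·0.15 = -0.7589
v' = 19.0000 − 1.1000·0.15 = 18.8350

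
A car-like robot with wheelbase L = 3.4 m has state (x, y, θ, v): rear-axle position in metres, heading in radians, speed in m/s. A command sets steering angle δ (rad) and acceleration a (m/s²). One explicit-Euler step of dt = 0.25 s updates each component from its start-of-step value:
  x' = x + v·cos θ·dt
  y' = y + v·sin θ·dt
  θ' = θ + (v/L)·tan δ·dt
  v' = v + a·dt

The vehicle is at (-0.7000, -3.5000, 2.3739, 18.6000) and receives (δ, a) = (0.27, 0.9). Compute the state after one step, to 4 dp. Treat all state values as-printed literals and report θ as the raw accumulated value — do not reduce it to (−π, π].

(-4.0457, -0.2707, 2.7524, 18.8250)

x' = -0.7000 + 18.6000·cos(2.3739)·0.25 = -4.0457
y' = -3.5000 + 18.6000·sin(2.3739)·0.25 = -0.2707
θ' = 2.3739 + (18.6000/3.4)·tan(0.27)·0.25 = 2.7524
v' = 18.6000 + 0.9000·0.25 = 18.8250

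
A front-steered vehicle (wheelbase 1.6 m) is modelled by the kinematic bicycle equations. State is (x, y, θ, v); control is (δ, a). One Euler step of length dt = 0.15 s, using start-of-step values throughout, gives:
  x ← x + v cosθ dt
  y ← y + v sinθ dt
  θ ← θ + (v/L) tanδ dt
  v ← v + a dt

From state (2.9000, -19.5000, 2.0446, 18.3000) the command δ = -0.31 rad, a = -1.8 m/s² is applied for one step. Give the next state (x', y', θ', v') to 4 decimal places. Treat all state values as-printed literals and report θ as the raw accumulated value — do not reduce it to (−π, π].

(1.6475, -17.0574, 1.4950, 18.0300)

x' = 2.9000 + 18.3000·cos(2.0446)·0.15 = 1.6475
y' = -19.5000 + 18.3000·sin(2.0446)·0.15 = -17.0574
θ' = 2.0446 + (18.3000/1.6)·tan(-0.31)·0.15 = 1.4950
v' = 18.3000 − 1.8000·0.15 = 18.0300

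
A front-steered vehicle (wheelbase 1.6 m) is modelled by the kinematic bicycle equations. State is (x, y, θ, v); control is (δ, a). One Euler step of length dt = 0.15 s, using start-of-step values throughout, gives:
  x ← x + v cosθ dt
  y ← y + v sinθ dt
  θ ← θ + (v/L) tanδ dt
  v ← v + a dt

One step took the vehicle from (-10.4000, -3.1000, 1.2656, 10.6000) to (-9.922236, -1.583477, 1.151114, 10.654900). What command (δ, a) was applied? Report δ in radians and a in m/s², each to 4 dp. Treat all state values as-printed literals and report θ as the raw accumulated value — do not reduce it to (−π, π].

δ = -0.1147, a = 0.3660

a = (v'−v)/dt = (0.054900)/0.15 = 0.3660
Δθ = θ'−θ = -0.114486;  (v·dt/L) = 10.6000·0.15/1.6 = 0.993750
tan δ = Δθ·L/(v·dt) = -0.115206  →  δ = -0.1147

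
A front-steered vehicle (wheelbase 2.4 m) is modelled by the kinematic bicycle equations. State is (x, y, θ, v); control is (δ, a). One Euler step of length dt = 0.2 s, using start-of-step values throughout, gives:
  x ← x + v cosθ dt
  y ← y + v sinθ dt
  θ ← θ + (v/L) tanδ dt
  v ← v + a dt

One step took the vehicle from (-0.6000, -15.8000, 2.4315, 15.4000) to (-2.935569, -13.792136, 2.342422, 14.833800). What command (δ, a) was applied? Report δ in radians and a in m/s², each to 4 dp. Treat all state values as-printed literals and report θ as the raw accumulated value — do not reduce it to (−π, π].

a = (v'−v)/dt = (-0.566200)/0.2 = -2.8310
Δθ = θ'−θ = -0.089078;  (v·dt/L) = 15.4000·0.2/2.4 = 1.283333
tan δ = Δθ·L/(v·dt) = -0.069411  →  δ = -0.0693

δ = -0.0693, a = -2.8310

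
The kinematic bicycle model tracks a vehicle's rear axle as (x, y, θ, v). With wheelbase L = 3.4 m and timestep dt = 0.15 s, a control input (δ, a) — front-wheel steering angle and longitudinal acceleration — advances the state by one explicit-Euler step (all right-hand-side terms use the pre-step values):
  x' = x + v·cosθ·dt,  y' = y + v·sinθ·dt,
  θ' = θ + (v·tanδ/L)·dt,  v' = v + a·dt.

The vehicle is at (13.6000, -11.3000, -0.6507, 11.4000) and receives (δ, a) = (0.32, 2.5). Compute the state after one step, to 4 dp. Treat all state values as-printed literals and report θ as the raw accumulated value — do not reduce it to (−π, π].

(14.9606, -12.3358, -0.4840, 11.7750)

x' = 13.6000 + 11.4000·cos(-0.6507)·0.15 = 14.9606
y' = -11.3000 + 11.4000·sin(-0.6507)·0.15 = -12.3358
θ' = -0.6507 + (11.4000/3.4)·tan(0.32)·0.15 = -0.4840
v' = 11.4000 + 2.5000·0.15 = 11.7750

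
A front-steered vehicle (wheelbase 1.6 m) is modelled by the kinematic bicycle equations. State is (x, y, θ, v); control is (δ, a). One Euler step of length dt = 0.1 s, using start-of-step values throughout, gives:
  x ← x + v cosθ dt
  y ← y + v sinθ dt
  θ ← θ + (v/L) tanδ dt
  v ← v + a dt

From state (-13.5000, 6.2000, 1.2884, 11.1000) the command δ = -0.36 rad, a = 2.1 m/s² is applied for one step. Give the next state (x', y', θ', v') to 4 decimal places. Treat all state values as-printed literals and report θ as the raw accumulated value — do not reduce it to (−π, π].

x' = -13.5000 + 11.1000·cos(1.2884)·0.1 = -13.1907
y' = 6.2000 + 11.1000·sin(1.2884)·0.1 = 7.2660
θ' = 1.2884 + (11.1000/1.6)·tan(-0.36)·0.1 = 1.0273
v' = 11.1000 + 2.1000·0.1 = 11.3100

(-13.1907, 7.2660, 1.0273, 11.3100)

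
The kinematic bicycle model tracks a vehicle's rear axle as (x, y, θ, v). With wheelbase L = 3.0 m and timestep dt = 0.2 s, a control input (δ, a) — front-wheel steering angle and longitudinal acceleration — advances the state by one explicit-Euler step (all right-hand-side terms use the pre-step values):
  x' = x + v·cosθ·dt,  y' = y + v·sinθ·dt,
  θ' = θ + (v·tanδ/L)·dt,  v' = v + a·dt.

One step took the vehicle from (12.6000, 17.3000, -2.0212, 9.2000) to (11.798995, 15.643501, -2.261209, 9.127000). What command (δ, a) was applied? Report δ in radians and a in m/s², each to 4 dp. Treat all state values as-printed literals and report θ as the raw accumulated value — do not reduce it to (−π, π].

δ = -0.3730, a = -0.3650

a = (v'−v)/dt = (-0.073000)/0.2 = -0.3650
Δθ = θ'−θ = -0.240009;  (v·dt/L) = 9.2000·0.2/3.0 = 0.613333
tan δ = Δθ·L/(v·dt) = -0.391319  →  δ = -0.3730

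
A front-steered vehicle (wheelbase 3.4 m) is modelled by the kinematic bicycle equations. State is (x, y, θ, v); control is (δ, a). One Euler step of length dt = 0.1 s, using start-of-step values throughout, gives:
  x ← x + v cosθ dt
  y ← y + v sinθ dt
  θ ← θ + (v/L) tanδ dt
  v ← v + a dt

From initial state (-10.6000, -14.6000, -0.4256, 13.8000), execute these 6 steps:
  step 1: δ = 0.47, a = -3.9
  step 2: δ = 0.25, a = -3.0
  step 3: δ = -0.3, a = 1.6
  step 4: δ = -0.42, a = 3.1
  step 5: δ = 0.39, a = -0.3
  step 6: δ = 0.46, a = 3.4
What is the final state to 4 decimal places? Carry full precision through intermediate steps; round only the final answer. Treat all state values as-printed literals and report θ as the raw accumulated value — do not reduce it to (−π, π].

after step 1 (δ=0.47, a=-3.9): (-9.343108, -15.169757, -0.219426, 13.410000)
after step 2 (δ=0.25, a=-3.0): (-8.034262, -15.461651, -0.118716, 13.110000)
after step 3 (δ=-0.3, a=1.6): (-6.732489, -15.616922, -0.237992, 13.270000)
after step 4 (δ=-0.42, a=3.1): (-5.442893, -15.929765, -0.412287, 13.580000)
after step 5 (δ=0.39, a=-0.3): (-4.198684, -16.473923, -0.248107, 13.550000)
after step 6 (δ=0.46, a=3.4): (-2.885175, -16.806669, -0.050656, 13.890000)

(-2.8852, -16.8067, -0.0507, 13.8900)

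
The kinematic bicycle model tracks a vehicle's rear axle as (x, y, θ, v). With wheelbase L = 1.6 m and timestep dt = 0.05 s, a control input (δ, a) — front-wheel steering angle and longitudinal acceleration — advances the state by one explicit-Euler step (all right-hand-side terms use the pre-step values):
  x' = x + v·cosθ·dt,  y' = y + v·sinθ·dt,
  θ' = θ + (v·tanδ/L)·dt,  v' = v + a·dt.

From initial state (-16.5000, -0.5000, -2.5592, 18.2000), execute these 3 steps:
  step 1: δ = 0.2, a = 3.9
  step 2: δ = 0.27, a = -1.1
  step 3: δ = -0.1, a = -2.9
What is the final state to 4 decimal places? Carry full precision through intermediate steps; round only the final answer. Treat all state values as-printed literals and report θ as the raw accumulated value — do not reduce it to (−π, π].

after step 1 (δ=0.2, a=3.9): (-17.259986, -1.000522, -2.443909, 18.395000)
after step 2 (δ=0.27, a=-1.1): (-17.964820, -1.591410, -2.284816, 18.340000)
after step 3 (δ=-0.1, a=-2.9): (-18.565342, -2.284420, -2.342320, 18.195000)

(-18.5653, -2.2844, -2.3423, 18.1950)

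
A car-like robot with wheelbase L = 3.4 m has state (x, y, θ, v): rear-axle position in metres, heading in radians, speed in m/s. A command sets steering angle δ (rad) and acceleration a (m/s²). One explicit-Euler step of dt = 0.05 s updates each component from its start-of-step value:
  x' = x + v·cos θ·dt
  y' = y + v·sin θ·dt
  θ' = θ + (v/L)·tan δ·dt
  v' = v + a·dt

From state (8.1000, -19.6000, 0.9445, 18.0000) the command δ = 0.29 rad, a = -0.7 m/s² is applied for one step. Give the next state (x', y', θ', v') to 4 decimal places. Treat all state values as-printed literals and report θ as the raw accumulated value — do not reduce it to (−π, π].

(8.6275, -18.8708, 1.0235, 17.9650)

x' = 8.1000 + 18.0000·cos(0.9445)·0.05 = 8.6275
y' = -19.6000 + 18.0000·sin(0.9445)·0.05 = -18.8708
θ' = 0.9445 + (18.0000/3.4)·tan(0.29)·0.05 = 1.0235
v' = 18.0000 − 0.7000·0.05 = 17.9650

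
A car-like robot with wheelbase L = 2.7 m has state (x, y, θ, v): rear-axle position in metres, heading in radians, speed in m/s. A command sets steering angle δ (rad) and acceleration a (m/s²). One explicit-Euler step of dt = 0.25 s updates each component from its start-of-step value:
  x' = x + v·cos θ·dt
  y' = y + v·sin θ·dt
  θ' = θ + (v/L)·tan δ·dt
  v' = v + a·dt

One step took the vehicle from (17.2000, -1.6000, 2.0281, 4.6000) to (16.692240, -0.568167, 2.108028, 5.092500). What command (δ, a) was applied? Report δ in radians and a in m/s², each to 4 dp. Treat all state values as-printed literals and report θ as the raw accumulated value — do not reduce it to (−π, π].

δ = 0.1855, a = 1.9700

a = (v'−v)/dt = (0.492500)/0.25 = 1.9700
Δθ = θ'−θ = 0.079928;  (v·dt/L) = 4.6000·0.25/2.7 = 0.425926
tan δ = Δθ·L/(v·dt) = 0.187657  →  δ = 0.1855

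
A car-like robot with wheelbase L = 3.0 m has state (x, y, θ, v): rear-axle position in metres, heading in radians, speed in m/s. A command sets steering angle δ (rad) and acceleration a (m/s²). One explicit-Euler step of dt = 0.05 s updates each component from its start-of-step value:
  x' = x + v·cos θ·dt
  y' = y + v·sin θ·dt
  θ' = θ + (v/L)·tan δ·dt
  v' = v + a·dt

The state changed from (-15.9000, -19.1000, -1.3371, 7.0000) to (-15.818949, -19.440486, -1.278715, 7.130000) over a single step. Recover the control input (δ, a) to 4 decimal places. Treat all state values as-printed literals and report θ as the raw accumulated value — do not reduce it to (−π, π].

a = (v'−v)/dt = (0.130000)/0.05 = 2.6000
Δθ = θ'−θ = 0.058385;  (v·dt/L) = 7.0000·0.05/3.0 = 0.116667
tan δ = Δθ·L/(v·dt) = 0.500443  →  δ = 0.4640

δ = 0.4640, a = 2.6000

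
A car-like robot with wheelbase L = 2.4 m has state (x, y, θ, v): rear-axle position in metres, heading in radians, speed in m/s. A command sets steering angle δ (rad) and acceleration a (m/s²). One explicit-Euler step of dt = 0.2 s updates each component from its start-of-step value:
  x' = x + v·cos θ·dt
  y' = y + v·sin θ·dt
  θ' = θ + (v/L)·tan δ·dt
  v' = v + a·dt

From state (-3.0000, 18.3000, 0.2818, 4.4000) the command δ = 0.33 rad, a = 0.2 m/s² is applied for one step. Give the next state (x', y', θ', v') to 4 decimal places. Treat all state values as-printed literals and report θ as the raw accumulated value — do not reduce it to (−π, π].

x' = -3.0000 + 4.4000·cos(0.2818)·0.2 = -2.1547
y' = 18.3000 + 4.4000·sin(0.2818)·0.2 = 18.5447
θ' = 0.2818 + (4.4000/2.4)·tan(0.33)·0.2 = 0.4074
v' = 4.4000 + 0.2000·0.2 = 4.4400

(-2.1547, 18.5447, 0.4074, 4.4400)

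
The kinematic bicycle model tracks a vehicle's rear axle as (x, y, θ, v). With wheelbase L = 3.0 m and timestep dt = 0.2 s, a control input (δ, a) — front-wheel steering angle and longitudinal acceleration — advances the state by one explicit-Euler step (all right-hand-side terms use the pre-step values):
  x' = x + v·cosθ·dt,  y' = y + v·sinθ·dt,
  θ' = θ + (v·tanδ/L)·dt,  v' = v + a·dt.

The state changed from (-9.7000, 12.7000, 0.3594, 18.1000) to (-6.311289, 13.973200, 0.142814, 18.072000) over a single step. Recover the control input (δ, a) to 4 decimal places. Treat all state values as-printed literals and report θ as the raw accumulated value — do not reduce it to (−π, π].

δ = -0.1776, a = -0.1400

a = (v'−v)/dt = (-0.028000)/0.2 = -0.1400
Δθ = θ'−θ = -0.216586;  (v·dt/L) = 18.1000·0.2/3.0 = 1.206667
tan δ = Δθ·L/(v·dt) = -0.179491  →  δ = -0.1776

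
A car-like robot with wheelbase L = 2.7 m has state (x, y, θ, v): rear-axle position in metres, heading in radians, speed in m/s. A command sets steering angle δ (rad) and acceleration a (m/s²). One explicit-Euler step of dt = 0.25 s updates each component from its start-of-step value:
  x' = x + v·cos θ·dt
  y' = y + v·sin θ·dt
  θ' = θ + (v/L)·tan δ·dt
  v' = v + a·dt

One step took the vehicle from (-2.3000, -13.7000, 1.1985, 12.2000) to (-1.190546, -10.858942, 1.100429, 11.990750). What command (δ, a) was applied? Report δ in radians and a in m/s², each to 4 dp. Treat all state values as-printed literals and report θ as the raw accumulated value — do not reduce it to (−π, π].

δ = -0.0866, a = -0.8370

a = (v'−v)/dt = (-0.209250)/0.25 = -0.8370
Δθ = θ'−θ = -0.098071;  (v·dt/L) = 12.2000·0.25/2.7 = 1.129630
tan δ = Δθ·L/(v·dt) = -0.086817  →  δ = -0.0866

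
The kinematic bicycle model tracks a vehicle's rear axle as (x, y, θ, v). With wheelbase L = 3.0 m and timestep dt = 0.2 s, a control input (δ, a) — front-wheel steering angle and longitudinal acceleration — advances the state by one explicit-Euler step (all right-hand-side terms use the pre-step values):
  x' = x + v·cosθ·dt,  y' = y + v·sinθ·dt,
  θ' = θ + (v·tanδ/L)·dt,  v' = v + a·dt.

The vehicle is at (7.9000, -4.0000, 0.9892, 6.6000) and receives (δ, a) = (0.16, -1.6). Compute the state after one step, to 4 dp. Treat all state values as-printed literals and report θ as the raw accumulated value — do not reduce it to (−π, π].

x' = 7.9000 + 6.6000·cos(0.9892)·0.2 = 8.6252
y' = -4.0000 + 6.6000·sin(0.9892)·0.2 = -2.8970
θ' = 0.9892 + (6.6000/3.0)·tan(0.16)·0.2 = 1.0602
v' = 6.6000 − 1.6000·0.2 = 6.2800

(8.6252, -2.8970, 1.0602, 6.2800)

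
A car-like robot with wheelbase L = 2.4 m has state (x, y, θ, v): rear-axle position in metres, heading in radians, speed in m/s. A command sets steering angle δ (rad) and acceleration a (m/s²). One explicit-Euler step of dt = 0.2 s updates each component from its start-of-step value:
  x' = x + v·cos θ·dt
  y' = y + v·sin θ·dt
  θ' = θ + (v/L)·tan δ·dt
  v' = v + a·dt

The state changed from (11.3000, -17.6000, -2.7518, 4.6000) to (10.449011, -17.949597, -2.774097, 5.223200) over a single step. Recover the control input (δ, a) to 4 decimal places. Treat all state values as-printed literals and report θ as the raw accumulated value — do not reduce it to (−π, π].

a = (v'−v)/dt = (0.623200)/0.2 = 3.1160
Δθ = θ'−θ = -0.022297;  (v·dt/L) = 4.6000·0.2/2.4 = 0.383333
tan δ = Δθ·L/(v·dt) = -0.058166  →  δ = -0.0581

δ = -0.0581, a = 3.1160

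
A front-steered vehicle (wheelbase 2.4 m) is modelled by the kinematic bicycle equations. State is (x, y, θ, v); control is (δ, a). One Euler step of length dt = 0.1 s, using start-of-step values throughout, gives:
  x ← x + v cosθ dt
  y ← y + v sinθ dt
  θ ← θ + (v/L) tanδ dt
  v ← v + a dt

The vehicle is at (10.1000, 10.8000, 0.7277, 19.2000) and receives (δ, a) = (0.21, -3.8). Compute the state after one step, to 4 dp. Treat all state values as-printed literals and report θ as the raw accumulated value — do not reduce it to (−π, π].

(11.5337, 12.0771, 0.8982, 18.8200)

x' = 10.1000 + 19.2000·cos(0.7277)·0.1 = 11.5337
y' = 10.8000 + 19.2000·sin(0.7277)·0.1 = 12.0771
θ' = 0.7277 + (19.2000/2.4)·tan(0.21)·0.1 = 0.8982
v' = 19.2000 − 3.8000·0.1 = 18.8200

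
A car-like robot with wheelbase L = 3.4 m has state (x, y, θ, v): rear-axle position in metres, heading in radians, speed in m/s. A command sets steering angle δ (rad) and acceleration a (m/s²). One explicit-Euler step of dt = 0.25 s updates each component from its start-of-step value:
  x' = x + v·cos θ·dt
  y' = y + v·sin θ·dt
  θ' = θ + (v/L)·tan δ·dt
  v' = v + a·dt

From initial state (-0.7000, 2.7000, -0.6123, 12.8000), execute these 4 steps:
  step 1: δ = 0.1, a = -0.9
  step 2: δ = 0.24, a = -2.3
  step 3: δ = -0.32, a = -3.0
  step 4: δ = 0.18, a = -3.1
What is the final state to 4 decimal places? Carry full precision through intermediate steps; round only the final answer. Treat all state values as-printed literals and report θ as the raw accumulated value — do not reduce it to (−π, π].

after step 1 (δ=0.1, a=-0.9): (1.918650, 0.860796, -0.517867, 12.575000)
after step 2 (δ=0.24, a=-2.3): (4.650182, -0.695449, -0.291594, 12.000000)
after step 3 (δ=-0.32, a=-3.0): (7.523542, -1.557888, -0.583997, 11.250000)
after step 4 (δ=0.18, a=-3.1): (9.869914, -3.108595, -0.433471, 10.475000)

(9.8699, -3.1086, -0.4335, 10.4750)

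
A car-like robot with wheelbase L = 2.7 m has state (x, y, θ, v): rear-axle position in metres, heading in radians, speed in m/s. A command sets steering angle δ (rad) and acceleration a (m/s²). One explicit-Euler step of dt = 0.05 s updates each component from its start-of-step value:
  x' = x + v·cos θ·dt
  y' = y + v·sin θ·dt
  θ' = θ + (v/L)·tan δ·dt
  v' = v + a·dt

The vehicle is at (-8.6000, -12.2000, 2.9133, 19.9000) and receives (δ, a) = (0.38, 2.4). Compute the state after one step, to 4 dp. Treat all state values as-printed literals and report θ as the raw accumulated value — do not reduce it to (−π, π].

(-9.5692, -11.9748, 3.0605, 20.0200)

x' = -8.6000 + 19.9000·cos(2.9133)·0.05 = -9.5692
y' = -12.2000 + 19.9000·sin(2.9133)·0.05 = -11.9748
θ' = 2.9133 + (19.9000/2.7)·tan(0.38)·0.05 = 3.0605
v' = 19.9000 + 2.4000·0.05 = 20.0200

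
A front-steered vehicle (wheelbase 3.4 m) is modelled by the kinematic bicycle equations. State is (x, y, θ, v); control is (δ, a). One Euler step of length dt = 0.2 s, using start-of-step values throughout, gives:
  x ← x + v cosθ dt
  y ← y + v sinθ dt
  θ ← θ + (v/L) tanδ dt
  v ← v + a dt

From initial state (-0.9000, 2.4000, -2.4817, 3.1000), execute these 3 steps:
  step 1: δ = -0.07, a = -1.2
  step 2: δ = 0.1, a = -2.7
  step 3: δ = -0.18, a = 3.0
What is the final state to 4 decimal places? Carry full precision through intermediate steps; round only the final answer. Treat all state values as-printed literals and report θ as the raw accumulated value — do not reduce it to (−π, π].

(-2.2116, 1.3891, -2.5024, 2.9200)

after step 1 (δ=-0.07, a=-1.2): (-1.389836, 2.019920, -2.494486, 2.860000)
after step 2 (δ=0.1, a=-2.7): (-1.846195, 1.675072, -2.477606, 2.320000)
after step 3 (δ=-0.18, a=3.0): (-2.211615, 1.389127, -2.502439, 2.920000)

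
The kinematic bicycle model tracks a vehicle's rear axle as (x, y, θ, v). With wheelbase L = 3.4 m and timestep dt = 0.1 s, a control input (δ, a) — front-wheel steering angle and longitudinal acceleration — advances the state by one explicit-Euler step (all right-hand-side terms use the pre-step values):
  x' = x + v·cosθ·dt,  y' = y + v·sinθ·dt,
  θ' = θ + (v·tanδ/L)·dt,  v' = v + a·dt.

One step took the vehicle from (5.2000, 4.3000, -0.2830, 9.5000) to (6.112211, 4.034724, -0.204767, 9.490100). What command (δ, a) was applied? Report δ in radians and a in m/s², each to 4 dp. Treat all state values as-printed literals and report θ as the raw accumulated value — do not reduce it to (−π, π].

δ = 0.2730, a = -0.0990

a = (v'−v)/dt = (-0.009900)/0.1 = -0.0990
Δθ = θ'−θ = 0.078233;  (v·dt/L) = 9.5000·0.1/3.4 = 0.279412
tan δ = Δθ·L/(v·dt) = 0.279992  →  δ = 0.2730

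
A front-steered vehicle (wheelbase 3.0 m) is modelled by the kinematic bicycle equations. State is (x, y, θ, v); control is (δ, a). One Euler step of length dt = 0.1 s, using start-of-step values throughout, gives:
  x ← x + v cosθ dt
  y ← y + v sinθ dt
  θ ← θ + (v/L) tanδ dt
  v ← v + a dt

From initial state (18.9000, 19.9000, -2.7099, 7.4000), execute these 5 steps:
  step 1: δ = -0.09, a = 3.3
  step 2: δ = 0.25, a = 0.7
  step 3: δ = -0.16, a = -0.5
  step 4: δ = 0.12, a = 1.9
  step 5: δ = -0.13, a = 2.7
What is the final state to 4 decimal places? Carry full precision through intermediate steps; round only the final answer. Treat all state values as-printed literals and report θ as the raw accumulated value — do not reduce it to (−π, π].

(15.4119, 18.2448, -2.7118, 8.2100)

after step 1 (δ=-0.09, a=3.3): (18.227888, 19.590378, -2.732160, 7.730000)
after step 2 (δ=0.25, a=0.7): (17.518779, 19.282655, -2.666367, 7.800000)
after step 3 (δ=-0.16, a=-0.5): (16.825212, 18.925774, -2.708326, 7.750000)
after step 4 (δ=0.12, a=1.9): (16.121822, 18.600400, -2.677176, 7.940000)
after step 5 (δ=-0.13, a=2.7): (15.411920, 18.244766, -2.711778, 8.210000)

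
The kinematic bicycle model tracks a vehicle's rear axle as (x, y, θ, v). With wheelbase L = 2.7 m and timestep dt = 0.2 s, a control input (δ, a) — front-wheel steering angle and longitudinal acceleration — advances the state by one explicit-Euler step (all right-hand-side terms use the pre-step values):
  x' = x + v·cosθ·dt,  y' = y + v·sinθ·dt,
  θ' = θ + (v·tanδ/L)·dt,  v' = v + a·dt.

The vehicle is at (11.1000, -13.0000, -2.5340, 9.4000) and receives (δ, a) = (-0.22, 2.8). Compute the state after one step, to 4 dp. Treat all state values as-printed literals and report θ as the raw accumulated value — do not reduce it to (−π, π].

x' = 11.1000 + 9.4000·cos(-2.5340)·0.2 = 9.5565
y' = -13.0000 + 9.4000·sin(-2.5340)·0.2 = -14.0733
θ' = -2.5340 + (9.4000/2.7)·tan(-0.22)·0.2 = -2.6897
v' = 9.4000 + 2.8000·0.2 = 9.9600

(9.5565, -14.0733, -2.6897, 9.9600)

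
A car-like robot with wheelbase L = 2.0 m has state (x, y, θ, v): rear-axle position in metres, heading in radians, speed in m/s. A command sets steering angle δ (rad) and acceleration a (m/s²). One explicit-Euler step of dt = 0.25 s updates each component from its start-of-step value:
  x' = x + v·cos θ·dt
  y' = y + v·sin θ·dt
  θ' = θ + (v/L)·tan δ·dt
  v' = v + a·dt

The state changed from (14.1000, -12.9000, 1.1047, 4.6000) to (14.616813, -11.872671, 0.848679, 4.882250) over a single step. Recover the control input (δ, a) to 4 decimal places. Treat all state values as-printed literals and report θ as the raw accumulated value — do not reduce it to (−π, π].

δ = -0.4189, a = 1.1290

a = (v'−v)/dt = (0.282250)/0.25 = 1.1290
Δθ = θ'−θ = -0.256021;  (v·dt/L) = 4.6000·0.25/2.0 = 0.575000
tan δ = Δθ·L/(v·dt) = -0.445254  →  δ = -0.4189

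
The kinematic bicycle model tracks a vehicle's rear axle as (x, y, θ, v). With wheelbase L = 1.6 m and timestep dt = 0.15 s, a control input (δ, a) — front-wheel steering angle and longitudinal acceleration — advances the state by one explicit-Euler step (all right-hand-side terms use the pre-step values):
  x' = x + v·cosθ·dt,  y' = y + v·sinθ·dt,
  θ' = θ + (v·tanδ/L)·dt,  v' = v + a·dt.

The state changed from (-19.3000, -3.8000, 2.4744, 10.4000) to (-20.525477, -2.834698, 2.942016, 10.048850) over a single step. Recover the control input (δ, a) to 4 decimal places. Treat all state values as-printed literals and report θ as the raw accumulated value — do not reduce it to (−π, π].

a = (v'−v)/dt = (-0.351150)/0.15 = -2.3410
Δθ = θ'−θ = 0.467616;  (v·dt/L) = 10.4000·0.15/1.6 = 0.975000
tan δ = Δθ·L/(v·dt) = 0.479606  →  δ = 0.4472

δ = 0.4472, a = -2.3410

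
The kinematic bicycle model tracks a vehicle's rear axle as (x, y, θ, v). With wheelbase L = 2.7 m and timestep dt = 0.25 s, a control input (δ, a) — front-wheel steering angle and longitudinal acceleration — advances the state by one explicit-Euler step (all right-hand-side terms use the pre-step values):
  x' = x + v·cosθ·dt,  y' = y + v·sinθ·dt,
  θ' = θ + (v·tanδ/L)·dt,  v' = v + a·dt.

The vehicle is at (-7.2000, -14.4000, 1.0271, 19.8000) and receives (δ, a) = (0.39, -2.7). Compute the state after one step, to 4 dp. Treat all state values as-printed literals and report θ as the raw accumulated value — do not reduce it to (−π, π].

x' = -7.2000 + 19.8000·cos(1.0271)·0.25 = -4.6394
y' = -14.4000 + 19.8000·sin(1.0271)·0.25 = -10.1638
θ' = 1.0271 + (19.8000/2.7)·tan(0.39)·0.25 = 1.7807
v' = 19.8000 − 2.7000·0.25 = 19.1250

(-4.6394, -10.1638, 1.7807, 19.1250)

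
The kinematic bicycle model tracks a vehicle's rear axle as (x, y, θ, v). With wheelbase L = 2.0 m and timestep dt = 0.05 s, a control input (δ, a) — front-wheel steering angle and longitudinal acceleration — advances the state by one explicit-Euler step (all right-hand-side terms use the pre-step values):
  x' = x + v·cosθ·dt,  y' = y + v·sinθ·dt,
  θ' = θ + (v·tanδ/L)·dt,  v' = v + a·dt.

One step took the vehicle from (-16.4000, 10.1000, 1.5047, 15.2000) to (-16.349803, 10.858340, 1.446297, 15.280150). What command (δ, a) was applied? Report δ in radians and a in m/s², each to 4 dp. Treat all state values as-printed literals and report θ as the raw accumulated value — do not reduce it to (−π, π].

δ = -0.1525, a = 1.6030

a = (v'−v)/dt = (0.080150)/0.05 = 1.6030
Δθ = θ'−θ = -0.058403;  (v·dt/L) = 15.2000·0.05/2.0 = 0.380000
tan δ = Δθ·L/(v·dt) = -0.153692  →  δ = -0.1525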